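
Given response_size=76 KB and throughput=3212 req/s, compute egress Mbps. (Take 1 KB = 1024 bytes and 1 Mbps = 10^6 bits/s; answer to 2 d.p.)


Formula: Mbps = payload_bytes * RPS * 8 / 1e6
Payload per request = 76 KB = 76 * 1024 = 77824 bytes
Total bytes/sec = 77824 * 3212 = 249970688
Total bits/sec = 249970688 * 8 = 1999765504
Mbps = 1999765504 / 1e6 = 1999.77

1999.77 Mbps


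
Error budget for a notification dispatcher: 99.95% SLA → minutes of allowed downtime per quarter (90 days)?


Formula: allowed downtime = period * (100 - SLA) / 100
Period (quarter (90 days)) = 129600 minutes
Unavailability fraction = (100 - 99.95) / 100
Allowed downtime = 129600 * (100 - 99.95) / 100
Allowed downtime = 64.8 minutes

64.8 minutes


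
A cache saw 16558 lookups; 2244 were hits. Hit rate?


Formula: hit rate = hits / (hits + misses) * 100
hit rate = 2244 / (2244 + 14314) * 100
hit rate = 2244 / 16558 * 100
hit rate = 13.55%

13.55%


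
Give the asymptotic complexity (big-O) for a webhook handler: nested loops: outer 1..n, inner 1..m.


Reasoning: product of independent bounds
Complexity: O(n*m)

O(n*m)


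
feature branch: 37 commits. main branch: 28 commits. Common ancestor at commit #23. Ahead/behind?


Common ancestor: commit #23
feature commits after divergence: 37 - 23 = 14
main commits after divergence: 28 - 23 = 5
feature is 14 commits ahead of main
main is 5 commits ahead of feature

feature ahead: 14, main ahead: 5


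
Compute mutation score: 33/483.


Mutation score = killed / total * 100
Mutation score = 33 / 483 * 100
Mutation score = 6.83%

6.83%


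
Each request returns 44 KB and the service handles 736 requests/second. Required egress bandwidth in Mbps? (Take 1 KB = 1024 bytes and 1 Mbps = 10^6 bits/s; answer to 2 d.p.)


Formula: Mbps = payload_bytes * RPS * 8 / 1e6
Payload per request = 44 KB = 44 * 1024 = 45056 bytes
Total bytes/sec = 45056 * 736 = 33161216
Total bits/sec = 33161216 * 8 = 265289728
Mbps = 265289728 / 1e6 = 265.29

265.29 Mbps


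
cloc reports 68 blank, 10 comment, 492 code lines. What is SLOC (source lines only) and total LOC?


Total LOC = blank + comment + code
Total LOC = 68 + 10 + 492 = 570
SLOC (source only) = code = 492

Total LOC: 570, SLOC: 492


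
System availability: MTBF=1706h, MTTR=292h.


Availability = MTBF / (MTBF + MTTR)
Availability = 1706 / (1706 + 292)
Availability = 1706 / 1998
Availability = 85.3854%

85.3854%


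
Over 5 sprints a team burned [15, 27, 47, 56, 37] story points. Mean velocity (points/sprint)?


Formula: Avg velocity = Total points / Number of sprints
Points: [15, 27, 47, 56, 37]
Sum = 15 + 27 + 47 + 56 + 37 = 182
Avg velocity = 182 / 5 = 36.4 points/sprint

36.4 points/sprint


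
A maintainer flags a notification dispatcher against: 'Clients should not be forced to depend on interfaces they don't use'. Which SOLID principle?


This describes the Interface Segregation Principle (ISP)

Interface Segregation Principle (ISP)


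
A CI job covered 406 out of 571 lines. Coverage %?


Coverage = covered / total * 100
Coverage = 406 / 571 * 100
Coverage = 71.1%

71.1%


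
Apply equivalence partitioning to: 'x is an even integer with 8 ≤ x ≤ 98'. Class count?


Constraint: even integers in [8, 98]
Class 1: x < 8 — out-of-range invalid
Class 2: x in [8,98] but odd — wrong type invalid
Class 3: x in [8,98] and even — valid
Class 4: x > 98 — out-of-range invalid
Total equivalence classes: 4

4 equivalence classes


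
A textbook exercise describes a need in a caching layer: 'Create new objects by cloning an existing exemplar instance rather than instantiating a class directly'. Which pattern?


This matches the Prototype pattern

Prototype


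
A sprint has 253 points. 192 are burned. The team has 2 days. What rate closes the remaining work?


Formula: Required rate = Remaining points / Days left
Remaining = 253 - 192 = 61 points
Required rate = 61 / 2 = 30.5 points/day

30.5 points/day


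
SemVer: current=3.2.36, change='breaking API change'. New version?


Current: 3.2.36
Change category: 'breaking API change' → major bump
SemVer rule: major bump → increment MAJOR, reset MINOR and PATCH to 0
New: 4.0.0

4.0.0


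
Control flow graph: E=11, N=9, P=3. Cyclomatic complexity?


Formula: V(G) = E - N + 2P
V(G) = 11 - 9 + 2*3
V(G) = 2 + 6
V(G) = 8

8


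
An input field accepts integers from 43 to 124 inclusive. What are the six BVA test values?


Range: [43, 124]
Boundaries: just below min, min, min+1, max-1, max, just above max
Values: [42, 43, 44, 123, 124, 125]

[42, 43, 44, 123, 124, 125]


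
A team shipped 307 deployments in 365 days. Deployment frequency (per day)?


Formula: deployments per day = releases / days
= 307 / 365
= 0.841 deploys/day
(equivalently, 5.89 deploys/week)

0.841 deploys/day


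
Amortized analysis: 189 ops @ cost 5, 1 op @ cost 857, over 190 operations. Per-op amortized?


Formula: Amortized cost = Total cost / Operations
Total cost = (189 * 5) + (1 * 857)
Total cost = 945 + 857 = 1802
Amortized = 1802 / 190 = 9.4842

9.4842


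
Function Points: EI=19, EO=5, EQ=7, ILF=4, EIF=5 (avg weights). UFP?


UFP = EI*4 + EO*5 + EQ*4 + ILF*10 + EIF*7
UFP = 19*4 + 5*5 + 7*4 + 4*10 + 5*7
UFP = 76 + 25 + 28 + 40 + 35
UFP = 204

204


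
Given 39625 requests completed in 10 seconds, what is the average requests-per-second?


Formula: throughput = requests / seconds
throughput = 39625 / 10
throughput = 3962.5 requests/second

3962.5 requests/second


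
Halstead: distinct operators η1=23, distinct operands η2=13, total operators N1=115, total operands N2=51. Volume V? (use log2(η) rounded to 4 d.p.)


Formula: V = N * log2(η), where N = N1 + N2 and η = η1 + η2
η = 23 + 13 = 36
N = 115 + 51 = 166
log2(36) ≈ 5.1699
V = 166 * 5.1699 = 858.20

858.20


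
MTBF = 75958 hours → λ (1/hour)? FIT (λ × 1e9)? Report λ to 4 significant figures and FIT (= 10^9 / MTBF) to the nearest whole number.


Formula: λ = 1 / MTBF; FIT = λ × 1e9 = 1e9 / MTBF
λ = 1 / 75958 ≈ 1.317e-05 failures/hour
FIT = 1e9 / 75958 ≈ 13165 failures per 1e9 hours (nearest whole number)

λ = 1.317e-05 /h, FIT = 13165


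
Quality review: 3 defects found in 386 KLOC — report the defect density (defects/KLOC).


Defect density = defects / KLOC
Defect density = 3 / 386
Defect density = 0.008 defects/KLOC

0.008 defects/KLOC


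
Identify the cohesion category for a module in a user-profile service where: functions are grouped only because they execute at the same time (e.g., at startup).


Reasoning: Related by timing only
Type: Temporal cohesion

Temporal cohesion


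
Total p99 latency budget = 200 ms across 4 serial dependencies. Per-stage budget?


Formula: per_stage = total_budget / stages
per_stage = 200 / 4
per_stage = 50.0 ms

50.0 ms


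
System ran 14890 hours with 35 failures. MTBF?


Formula: MTBF = Total operating time / Number of failures
MTBF = 14890 / 35
MTBF = 425.43 hours

425.43 hours


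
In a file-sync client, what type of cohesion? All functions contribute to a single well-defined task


Reasoning: Best: single purpose
Type: Functional cohesion

Functional cohesion


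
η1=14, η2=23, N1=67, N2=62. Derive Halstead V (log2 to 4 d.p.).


Formula: V = N * log2(η), where N = N1 + N2 and η = η1 + η2
η = 14 + 23 = 37
N = 67 + 62 = 129
log2(37) ≈ 5.2095
V = 129 * 5.2095 = 672.03

672.03


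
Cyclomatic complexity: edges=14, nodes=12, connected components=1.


Formula: V(G) = E - N + 2P
V(G) = 14 - 12 + 2*1
V(G) = 2 + 2
V(G) = 4

4


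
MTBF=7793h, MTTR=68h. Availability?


Availability = MTBF / (MTBF + MTTR)
Availability = 7793 / (7793 + 68)
Availability = 7793 / 7861
Availability = 99.135%

99.135%


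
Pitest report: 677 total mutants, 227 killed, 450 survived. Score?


Mutation score = killed / total * 100
Mutation score = 227 / 677 * 100
Mutation score = 33.53%

33.53%


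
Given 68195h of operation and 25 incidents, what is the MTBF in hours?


Formula: MTBF = Total operating time / Number of failures
MTBF = 68195 / 25
MTBF = 2727.8 hours

2727.8 hours


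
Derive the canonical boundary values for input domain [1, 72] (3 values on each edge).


Range: [1, 72]
Boundaries: just below min, min, min+1, max-1, max, just above max
Values: [0, 1, 2, 71, 72, 73]

[0, 1, 2, 71, 72, 73]


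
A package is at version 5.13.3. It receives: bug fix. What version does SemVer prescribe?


Current: 5.13.3
Change category: 'bug fix' → patch bump
SemVer rule: patch bump → increment PATCH (MAJOR and MINOR unchanged)
New: 5.13.4

5.13.4


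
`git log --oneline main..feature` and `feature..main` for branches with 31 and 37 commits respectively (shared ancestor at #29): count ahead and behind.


Common ancestor: commit #29
feature commits after divergence: 31 - 29 = 2
main commits after divergence: 37 - 29 = 8
feature is 2 commits ahead of main
main is 8 commits ahead of feature

feature ahead: 2, main ahead: 8


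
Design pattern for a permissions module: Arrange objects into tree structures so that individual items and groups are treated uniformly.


This matches the Composite pattern

Composite


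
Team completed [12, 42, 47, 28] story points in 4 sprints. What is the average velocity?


Formula: Avg velocity = Total points / Number of sprints
Points: [12, 42, 47, 28]
Sum = 12 + 42 + 47 + 28 = 129
Avg velocity = 129 / 4 = 32.25 points/sprint

32.25 points/sprint


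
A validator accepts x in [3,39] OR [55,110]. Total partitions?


Valid ranges: [3,39] and [55,110]
Class 1: x < 3 — invalid
Class 2: 3 ≤ x ≤ 39 — valid
Class 3: 39 < x < 55 — invalid (gap between ranges)
Class 4: 55 ≤ x ≤ 110 — valid
Class 5: x > 110 — invalid
Total equivalence classes: 5

5 equivalence classes


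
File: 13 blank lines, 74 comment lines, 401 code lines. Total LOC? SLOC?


Total LOC = blank + comment + code
Total LOC = 13 + 74 + 401 = 488
SLOC (source only) = code = 401

Total LOC: 488, SLOC: 401


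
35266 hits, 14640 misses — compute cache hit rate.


Formula: hit rate = hits / (hits + misses) * 100
hit rate = 35266 / (35266 + 14640) * 100
hit rate = 35266 / 49906 * 100
hit rate = 70.66%

70.66%


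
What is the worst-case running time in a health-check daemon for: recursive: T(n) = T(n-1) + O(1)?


Reasoning: linear recursion with constant work per frame
Complexity: O(n)

O(n)


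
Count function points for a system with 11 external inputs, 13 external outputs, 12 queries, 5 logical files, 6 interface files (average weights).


UFP = EI*4 + EO*5 + EQ*4 + ILF*10 + EIF*7
UFP = 11*4 + 13*5 + 12*4 + 5*10 + 6*7
UFP = 44 + 65 + 48 + 50 + 42
UFP = 249

249


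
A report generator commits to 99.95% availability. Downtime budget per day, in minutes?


Formula: allowed downtime = period * (100 - SLA) / 100
Period (day) = 1440 minutes
Unavailability fraction = (100 - 99.95) / 100
Allowed downtime = 1440 * (100 - 99.95) / 100
Allowed downtime = 0.72 minutes

0.72 minutes


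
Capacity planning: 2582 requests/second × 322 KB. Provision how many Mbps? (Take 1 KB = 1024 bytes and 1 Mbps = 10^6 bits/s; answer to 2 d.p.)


Formula: Mbps = payload_bytes * RPS * 8 / 1e6
Payload per request = 322 KB = 322 * 1024 = 329728 bytes
Total bytes/sec = 329728 * 2582 = 851357696
Total bits/sec = 851357696 * 8 = 6810861568
Mbps = 6810861568 / 1e6 = 6810.86

6810.86 Mbps


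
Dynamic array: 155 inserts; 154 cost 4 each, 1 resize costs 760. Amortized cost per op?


Formula: Amortized cost = Total cost / Operations
Total cost = (154 * 4) + (1 * 760)
Total cost = 616 + 760 = 1376
Amortized = 1376 / 155 = 8.8774

8.8774


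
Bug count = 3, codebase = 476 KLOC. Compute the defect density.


Defect density = defects / KLOC
Defect density = 3 / 476
Defect density = 0.006 defects/KLOC

0.006 defects/KLOC


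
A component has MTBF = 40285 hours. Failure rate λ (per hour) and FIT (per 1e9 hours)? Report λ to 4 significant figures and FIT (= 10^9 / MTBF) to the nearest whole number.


Formula: λ = 1 / MTBF; FIT = λ × 1e9 = 1e9 / MTBF
λ = 1 / 40285 ≈ 2.482e-05 failures/hour
FIT = 1e9 / 40285 ≈ 24823 failures per 1e9 hours (nearest whole number)

λ = 2.482e-05 /h, FIT = 24823


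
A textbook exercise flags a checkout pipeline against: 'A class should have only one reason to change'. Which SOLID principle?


This describes the Single Responsibility Principle (SRP)

Single Responsibility Principle (SRP)


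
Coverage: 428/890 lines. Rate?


Coverage = covered / total * 100
Coverage = 428 / 890 * 100
Coverage = 48.09%

48.09%


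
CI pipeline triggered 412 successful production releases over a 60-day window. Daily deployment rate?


Formula: deployments per day = releases / days
= 412 / 60
= 6.867 deploys/day
(equivalently, 48.07 deploys/week)

6.867 deploys/day


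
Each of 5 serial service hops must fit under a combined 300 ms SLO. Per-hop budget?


Formula: per_stage = total_budget / stages
per_stage = 300 / 5
per_stage = 60.0 ms

60.0 ms


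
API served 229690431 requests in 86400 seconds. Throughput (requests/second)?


Formula: throughput = requests / seconds
throughput = 229690431 / 86400
throughput = 2658.45 requests/second

2658.45 requests/second


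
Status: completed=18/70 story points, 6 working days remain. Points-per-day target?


Formula: Required rate = Remaining points / Days left
Remaining = 70 - 18 = 52 points
Required rate = 52 / 6 = 8.67 points/day

8.67 points/day


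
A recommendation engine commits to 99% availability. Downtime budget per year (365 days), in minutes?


Formula: allowed downtime = period * (100 - SLA) / 100
Period (year (365 days)) = 525600 minutes
Unavailability fraction = (100 - 99.0) / 100
Allowed downtime = 525600 * (100 - 99.0) / 100
Allowed downtime = 5256.0 minutes

5256.0 minutes


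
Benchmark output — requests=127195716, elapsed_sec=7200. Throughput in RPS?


Formula: throughput = requests / seconds
throughput = 127195716 / 7200
throughput = 17666.07 requests/second

17666.07 requests/second


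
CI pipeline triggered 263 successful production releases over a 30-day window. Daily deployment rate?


Formula: deployments per day = releases / days
= 263 / 30
= 8.767 deploys/day
(equivalently, 61.37 deploys/week)

8.767 deploys/day


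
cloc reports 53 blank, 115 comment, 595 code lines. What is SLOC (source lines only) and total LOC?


Total LOC = blank + comment + code
Total LOC = 53 + 115 + 595 = 763
SLOC (source only) = code = 595

Total LOC: 763, SLOC: 595


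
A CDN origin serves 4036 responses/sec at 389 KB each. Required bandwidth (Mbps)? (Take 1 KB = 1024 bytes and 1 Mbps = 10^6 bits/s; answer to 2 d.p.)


Formula: Mbps = payload_bytes * RPS * 8 / 1e6
Payload per request = 389 KB = 389 * 1024 = 398336 bytes
Total bytes/sec = 398336 * 4036 = 1607684096
Total bits/sec = 1607684096 * 8 = 12861472768
Mbps = 12861472768 / 1e6 = 12861.47

12861.47 Mbps


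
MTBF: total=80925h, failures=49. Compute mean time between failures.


Formula: MTBF = Total operating time / Number of failures
MTBF = 80925 / 49
MTBF = 1651.53 hours

1651.53 hours


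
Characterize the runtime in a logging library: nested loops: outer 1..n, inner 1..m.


Reasoning: product of independent bounds
Complexity: O(n*m)

O(n*m)


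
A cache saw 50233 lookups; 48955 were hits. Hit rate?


Formula: hit rate = hits / (hits + misses) * 100
hit rate = 48955 / (48955 + 1278) * 100
hit rate = 48955 / 50233 * 100
hit rate = 97.46%

97.46%


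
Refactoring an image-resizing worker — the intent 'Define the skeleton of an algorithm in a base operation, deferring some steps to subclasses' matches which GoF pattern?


This matches the Template Method pattern

Template Method


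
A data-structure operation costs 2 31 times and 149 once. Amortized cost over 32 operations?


Formula: Amortized cost = Total cost / Operations
Total cost = (31 * 2) + (1 * 149)
Total cost = 62 + 149 = 211
Amortized = 211 / 32 = 6.5938

6.5938


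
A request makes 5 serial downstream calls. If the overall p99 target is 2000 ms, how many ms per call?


Formula: per_stage = total_budget / stages
per_stage = 2000 / 5
per_stage = 400.0 ms

400.0 ms


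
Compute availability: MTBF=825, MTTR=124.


Availability = MTBF / (MTBF + MTTR)
Availability = 825 / (825 + 124)
Availability = 825 / 949
Availability = 86.9336%

86.9336%


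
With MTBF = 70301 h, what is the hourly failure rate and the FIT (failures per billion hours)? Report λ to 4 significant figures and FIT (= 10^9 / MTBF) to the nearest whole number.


Formula: λ = 1 / MTBF; FIT = λ × 1e9 = 1e9 / MTBF
λ = 1 / 70301 ≈ 1.422e-05 failures/hour
FIT = 1e9 / 70301 ≈ 14225 failures per 1e9 hours (nearest whole number)

λ = 1.422e-05 /h, FIT = 14225


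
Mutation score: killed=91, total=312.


Mutation score = killed / total * 100
Mutation score = 91 / 312 * 100
Mutation score = 29.17%

29.17%


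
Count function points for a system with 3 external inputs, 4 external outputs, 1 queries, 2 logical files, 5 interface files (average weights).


UFP = EI*4 + EO*5 + EQ*4 + ILF*10 + EIF*7
UFP = 3*4 + 4*5 + 1*4 + 2*10 + 5*7
UFP = 12 + 20 + 4 + 20 + 35
UFP = 91

91


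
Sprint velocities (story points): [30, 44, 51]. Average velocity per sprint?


Formula: Avg velocity = Total points / Number of sprints
Points: [30, 44, 51]
Sum = 30 + 44 + 51 = 125
Avg velocity = 125 / 3 = 41.67 points/sprint

41.67 points/sprint


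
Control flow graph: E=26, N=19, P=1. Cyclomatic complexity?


Formula: V(G) = E - N + 2P
V(G) = 26 - 19 + 2*1
V(G) = 7 + 2
V(G) = 9

9


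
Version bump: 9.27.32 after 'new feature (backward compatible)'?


Current: 9.27.32
Change category: 'new feature (backward compatible)' → minor bump
SemVer rule: minor bump → increment MINOR, reset PATCH to 0 (MAJOR unchanged)
New: 9.28.0

9.28.0


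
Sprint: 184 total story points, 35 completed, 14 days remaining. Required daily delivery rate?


Formula: Required rate = Remaining points / Days left
Remaining = 184 - 35 = 149 points
Required rate = 149 / 14 = 10.64 points/day

10.64 points/day


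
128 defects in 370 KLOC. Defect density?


Defect density = defects / KLOC
Defect density = 128 / 370
Defect density = 0.346 defects/KLOC

0.346 defects/KLOC


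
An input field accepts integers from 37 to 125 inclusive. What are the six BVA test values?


Range: [37, 125]
Boundaries: just below min, min, min+1, max-1, max, just above max
Values: [36, 37, 38, 124, 125, 126]

[36, 37, 38, 124, 125, 126]


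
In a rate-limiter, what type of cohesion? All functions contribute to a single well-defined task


Reasoning: Best: single purpose
Type: Functional cohesion

Functional cohesion


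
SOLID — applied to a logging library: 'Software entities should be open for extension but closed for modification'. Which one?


This describes the Open/Closed Principle (OCP)

Open/Closed Principle (OCP)


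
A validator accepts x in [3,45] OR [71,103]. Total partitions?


Valid ranges: [3,45] and [71,103]
Class 1: x < 3 — invalid
Class 2: 3 ≤ x ≤ 45 — valid
Class 3: 45 < x < 71 — invalid (gap between ranges)
Class 4: 71 ≤ x ≤ 103 — valid
Class 5: x > 103 — invalid
Total equivalence classes: 5

5 equivalence classes


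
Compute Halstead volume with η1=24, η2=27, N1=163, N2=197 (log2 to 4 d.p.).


Formula: V = N * log2(η), where N = N1 + N2 and η = η1 + η2
η = 24 + 27 = 51
N = 163 + 197 = 360
log2(51) ≈ 5.6724
V = 360 * 5.6724 = 2042.06

2042.06


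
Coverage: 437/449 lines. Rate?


Coverage = covered / total * 100
Coverage = 437 / 449 * 100
Coverage = 97.33%

97.33%


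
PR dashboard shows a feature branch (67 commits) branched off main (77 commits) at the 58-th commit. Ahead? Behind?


Common ancestor: commit #58
feature commits after divergence: 67 - 58 = 9
main commits after divergence: 77 - 58 = 19
feature is 9 commits ahead of main
main is 19 commits ahead of feature

feature ahead: 9, main ahead: 19


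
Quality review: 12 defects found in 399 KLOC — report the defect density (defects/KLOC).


Defect density = defects / KLOC
Defect density = 12 / 399
Defect density = 0.03 defects/KLOC

0.03 defects/KLOC


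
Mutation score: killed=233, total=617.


Mutation score = killed / total * 100
Mutation score = 233 / 617 * 100
Mutation score = 37.76%

37.76%


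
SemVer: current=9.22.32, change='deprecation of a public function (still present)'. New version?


Current: 9.22.32
Change category: 'deprecation of a public function (still present)' → minor bump
SemVer rule: minor bump → increment MINOR, reset PATCH to 0 (MAJOR unchanged)
New: 9.23.0

9.23.0


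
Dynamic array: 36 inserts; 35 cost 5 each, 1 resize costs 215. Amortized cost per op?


Formula: Amortized cost = Total cost / Operations
Total cost = (35 * 5) + (1 * 215)
Total cost = 175 + 215 = 390
Amortized = 390 / 36 = 10.8333

10.8333


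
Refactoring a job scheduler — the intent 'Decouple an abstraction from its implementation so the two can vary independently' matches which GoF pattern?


This matches the Bridge pattern

Bridge


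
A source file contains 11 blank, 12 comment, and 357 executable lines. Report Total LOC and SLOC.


Total LOC = blank + comment + code
Total LOC = 11 + 12 + 357 = 380
SLOC (source only) = code = 357

Total LOC: 380, SLOC: 357


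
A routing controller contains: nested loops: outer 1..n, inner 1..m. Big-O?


Reasoning: product of independent bounds
Complexity: O(n*m)

O(n*m)


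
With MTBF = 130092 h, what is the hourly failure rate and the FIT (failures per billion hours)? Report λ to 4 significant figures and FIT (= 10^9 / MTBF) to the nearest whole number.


Formula: λ = 1 / MTBF; FIT = λ × 1e9 = 1e9 / MTBF
λ = 1 / 130092 ≈ 7.687e-06 failures/hour
FIT = 1e9 / 130092 ≈ 7687 failures per 1e9 hours (nearest whole number)

λ = 7.687e-06 /h, FIT = 7687


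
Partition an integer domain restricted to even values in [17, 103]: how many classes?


Constraint: even integers in [17, 103]
Class 1: x < 17 — out-of-range invalid
Class 2: x in [17,103] but odd — wrong type invalid
Class 3: x in [17,103] and even — valid
Class 4: x > 103 — out-of-range invalid
Total equivalence classes: 4

4 equivalence classes


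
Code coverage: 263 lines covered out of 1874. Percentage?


Coverage = covered / total * 100
Coverage = 263 / 1874 * 100
Coverage = 14.03%

14.03%


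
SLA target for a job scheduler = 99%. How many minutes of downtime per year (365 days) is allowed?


Formula: allowed downtime = period * (100 - SLA) / 100
Period (year (365 days)) = 525600 minutes
Unavailability fraction = (100 - 99.0) / 100
Allowed downtime = 525600 * (100 - 99.0) / 100
Allowed downtime = 5256.0 minutes

5256.0 minutes


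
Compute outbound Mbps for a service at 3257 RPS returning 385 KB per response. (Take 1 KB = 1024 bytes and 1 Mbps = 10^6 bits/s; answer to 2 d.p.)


Formula: Mbps = payload_bytes * RPS * 8 / 1e6
Payload per request = 385 KB = 385 * 1024 = 394240 bytes
Total bytes/sec = 394240 * 3257 = 1284039680
Total bits/sec = 1284039680 * 8 = 10272317440
Mbps = 10272317440 / 1e6 = 10272.32

10272.32 Mbps


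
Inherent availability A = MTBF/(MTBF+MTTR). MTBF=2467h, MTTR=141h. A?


Availability = MTBF / (MTBF + MTTR)
Availability = 2467 / (2467 + 141)
Availability = 2467 / 2608
Availability = 94.5936%

94.5936%


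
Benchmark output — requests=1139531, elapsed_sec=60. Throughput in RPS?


Formula: throughput = requests / seconds
throughput = 1139531 / 60
throughput = 18992.18 requests/second

18992.18 requests/second


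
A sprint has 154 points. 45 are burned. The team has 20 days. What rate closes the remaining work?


Formula: Required rate = Remaining points / Days left
Remaining = 154 - 45 = 109 points
Required rate = 109 / 20 = 5.45 points/day

5.45 points/day


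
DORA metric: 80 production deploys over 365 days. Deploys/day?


Formula: deployments per day = releases / days
= 80 / 365
= 0.219 deploys/day
(equivalently, 1.53 deploys/week)

0.219 deploys/day


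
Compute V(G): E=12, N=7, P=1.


Formula: V(G) = E - N + 2P
V(G) = 12 - 7 + 2*1
V(G) = 5 + 2
V(G) = 7

7


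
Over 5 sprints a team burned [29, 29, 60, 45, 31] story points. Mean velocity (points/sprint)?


Formula: Avg velocity = Total points / Number of sprints
Points: [29, 29, 60, 45, 31]
Sum = 29 + 29 + 60 + 45 + 31 = 194
Avg velocity = 194 / 5 = 38.8 points/sprint

38.8 points/sprint


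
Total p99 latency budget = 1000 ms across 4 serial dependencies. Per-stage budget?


Formula: per_stage = total_budget / stages
per_stage = 1000 / 4
per_stage = 250.0 ms

250.0 ms


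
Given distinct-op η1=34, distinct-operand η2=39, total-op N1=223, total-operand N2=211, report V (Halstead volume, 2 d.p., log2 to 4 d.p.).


Formula: V = N * log2(η), where N = N1 + N2 and η = η1 + η2
η = 34 + 39 = 73
N = 223 + 211 = 434
log2(73) ≈ 6.1898
V = 434 * 6.1898 = 2686.37

2686.37


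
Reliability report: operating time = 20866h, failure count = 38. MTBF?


Formula: MTBF = Total operating time / Number of failures
MTBF = 20866 / 38
MTBF = 549.11 hours

549.11 hours


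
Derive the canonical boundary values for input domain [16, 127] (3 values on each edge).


Range: [16, 127]
Boundaries: just below min, min, min+1, max-1, max, just above max
Values: [15, 16, 17, 126, 127, 128]

[15, 16, 17, 126, 127, 128]


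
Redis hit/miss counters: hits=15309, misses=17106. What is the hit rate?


Formula: hit rate = hits / (hits + misses) * 100
hit rate = 15309 / (15309 + 17106) * 100
hit rate = 15309 / 32415 * 100
hit rate = 47.23%

47.23%


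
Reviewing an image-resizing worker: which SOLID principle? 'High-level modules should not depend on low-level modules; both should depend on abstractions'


This describes the Dependency Inversion Principle (DIP)

Dependency Inversion Principle (DIP)


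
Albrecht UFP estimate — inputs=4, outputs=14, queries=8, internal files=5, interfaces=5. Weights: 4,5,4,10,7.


UFP = EI*4 + EO*5 + EQ*4 + ILF*10 + EIF*7
UFP = 4*4 + 14*5 + 8*4 + 5*10 + 5*7
UFP = 16 + 70 + 32 + 50 + 35
UFP = 203

203


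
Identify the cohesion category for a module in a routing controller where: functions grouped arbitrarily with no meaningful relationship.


Reasoning: Worst: random grouping
Type: Coincidental cohesion

Coincidental cohesion


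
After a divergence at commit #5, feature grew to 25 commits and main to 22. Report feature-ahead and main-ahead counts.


Common ancestor: commit #5
feature commits after divergence: 25 - 5 = 20
main commits after divergence: 22 - 5 = 17
feature is 20 commits ahead of main
main is 17 commits ahead of feature

feature ahead: 20, main ahead: 17


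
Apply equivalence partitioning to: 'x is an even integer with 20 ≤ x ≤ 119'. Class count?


Constraint: even integers in [20, 119]
Class 1: x < 20 — out-of-range invalid
Class 2: x in [20,119] but odd — wrong type invalid
Class 3: x in [20,119] and even — valid
Class 4: x > 119 — out-of-range invalid
Total equivalence classes: 4

4 equivalence classes


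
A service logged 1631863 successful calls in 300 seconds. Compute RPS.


Formula: throughput = requests / seconds
throughput = 1631863 / 300
throughput = 5439.54 requests/second

5439.54 requests/second


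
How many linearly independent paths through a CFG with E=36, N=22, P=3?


Formula: V(G) = E - N + 2P
V(G) = 36 - 22 + 2*3
V(G) = 14 + 6
V(G) = 20

20


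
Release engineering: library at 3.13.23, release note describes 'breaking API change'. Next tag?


Current: 3.13.23
Change category: 'breaking API change' → major bump
SemVer rule: major bump → increment MAJOR, reset MINOR and PATCH to 0
New: 4.0.0

4.0.0


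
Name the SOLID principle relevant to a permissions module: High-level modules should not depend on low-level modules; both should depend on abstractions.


This describes the Dependency Inversion Principle (DIP)

Dependency Inversion Principle (DIP)


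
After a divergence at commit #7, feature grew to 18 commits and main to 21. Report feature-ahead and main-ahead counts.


Common ancestor: commit #7
feature commits after divergence: 18 - 7 = 11
main commits after divergence: 21 - 7 = 14
feature is 11 commits ahead of main
main is 14 commits ahead of feature

feature ahead: 11, main ahead: 14


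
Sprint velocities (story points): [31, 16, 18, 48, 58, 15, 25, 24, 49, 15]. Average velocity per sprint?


Formula: Avg velocity = Total points / Number of sprints
Points: [31, 16, 18, 48, 58, 15, 25, 24, 49, 15]
Sum = 31 + 16 + 18 + 48 + 58 + 15 + 25 + 24 + 49 + 15 = 299
Avg velocity = 299 / 10 = 29.9 points/sprint

29.9 points/sprint


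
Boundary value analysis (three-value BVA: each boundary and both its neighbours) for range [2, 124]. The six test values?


Range: [2, 124]
Boundaries: just below min, min, min+1, max-1, max, just above max
Values: [1, 2, 3, 123, 124, 125]

[1, 2, 3, 123, 124, 125]


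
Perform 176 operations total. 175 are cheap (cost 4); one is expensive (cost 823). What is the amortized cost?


Formula: Amortized cost = Total cost / Operations
Total cost = (175 * 4) + (1 * 823)
Total cost = 700 + 823 = 1523
Amortized = 1523 / 176 = 8.6534

8.6534


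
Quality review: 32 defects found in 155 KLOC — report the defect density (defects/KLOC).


Defect density = defects / KLOC
Defect density = 32 / 155
Defect density = 0.206 defects/KLOC

0.206 defects/KLOC


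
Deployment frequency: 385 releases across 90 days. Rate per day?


Formula: deployments per day = releases / days
= 385 / 90
= 4.278 deploys/day
(equivalently, 29.94 deploys/week)

4.278 deploys/day


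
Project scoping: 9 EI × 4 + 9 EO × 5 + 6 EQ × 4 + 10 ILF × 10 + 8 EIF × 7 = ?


UFP = EI*4 + EO*5 + EQ*4 + ILF*10 + EIF*7
UFP = 9*4 + 9*5 + 6*4 + 10*10 + 8*7
UFP = 36 + 45 + 24 + 100 + 56
UFP = 261

261


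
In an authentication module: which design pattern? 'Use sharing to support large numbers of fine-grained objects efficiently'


This matches the Flyweight pattern

Flyweight


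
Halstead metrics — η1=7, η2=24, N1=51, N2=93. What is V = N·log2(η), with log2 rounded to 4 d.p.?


Formula: V = N * log2(η), where N = N1 + N2 and η = η1 + η2
η = 7 + 24 = 31
N = 51 + 93 = 144
log2(31) ≈ 4.9542
V = 144 * 4.9542 = 713.40

713.40


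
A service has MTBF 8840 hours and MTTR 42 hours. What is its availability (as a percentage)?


Availability = MTBF / (MTBF + MTTR)
Availability = 8840 / (8840 + 42)
Availability = 8840 / 8882
Availability = 99.5271%

99.5271%


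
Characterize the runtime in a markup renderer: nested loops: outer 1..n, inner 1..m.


Reasoning: product of independent bounds
Complexity: O(n*m)

O(n*m)


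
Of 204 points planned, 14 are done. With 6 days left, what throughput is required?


Formula: Required rate = Remaining points / Days left
Remaining = 204 - 14 = 190 points
Required rate = 190 / 6 = 31.67 points/day

31.67 points/day


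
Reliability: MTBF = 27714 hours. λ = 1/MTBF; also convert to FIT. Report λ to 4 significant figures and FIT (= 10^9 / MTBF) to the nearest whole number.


Formula: λ = 1 / MTBF; FIT = λ × 1e9 = 1e9 / MTBF
λ = 1 / 27714 ≈ 3.608e-05 failures/hour
FIT = 1e9 / 27714 ≈ 36083 failures per 1e9 hours (nearest whole number)

λ = 3.608e-05 /h, FIT = 36083


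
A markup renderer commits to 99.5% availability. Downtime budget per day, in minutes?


Formula: allowed downtime = period * (100 - SLA) / 100
Period (day) = 1440 minutes
Unavailability fraction = (100 - 99.5) / 100
Allowed downtime = 1440 * (100 - 99.5) / 100
Allowed downtime = 7.2 minutes

7.2 minutes


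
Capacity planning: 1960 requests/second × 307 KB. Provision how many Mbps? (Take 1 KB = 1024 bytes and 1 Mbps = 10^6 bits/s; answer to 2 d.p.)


Formula: Mbps = payload_bytes * RPS * 8 / 1e6
Payload per request = 307 KB = 307 * 1024 = 314368 bytes
Total bytes/sec = 314368 * 1960 = 616161280
Total bits/sec = 616161280 * 8 = 4929290240
Mbps = 4929290240 / 1e6 = 4929.29

4929.29 Mbps


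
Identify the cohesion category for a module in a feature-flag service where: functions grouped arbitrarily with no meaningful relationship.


Reasoning: Worst: random grouping
Type: Coincidental cohesion

Coincidental cohesion


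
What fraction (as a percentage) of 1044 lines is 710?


Coverage = covered / total * 100
Coverage = 710 / 1044 * 100
Coverage = 68.01%

68.01%


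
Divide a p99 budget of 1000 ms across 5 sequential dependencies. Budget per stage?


Formula: per_stage = total_budget / stages
per_stage = 1000 / 5
per_stage = 200.0 ms

200.0 ms


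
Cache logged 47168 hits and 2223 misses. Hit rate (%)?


Formula: hit rate = hits / (hits + misses) * 100
hit rate = 47168 / (47168 + 2223) * 100
hit rate = 47168 / 49391 * 100
hit rate = 95.5%

95.5%


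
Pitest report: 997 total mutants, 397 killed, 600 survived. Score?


Mutation score = killed / total * 100
Mutation score = 397 / 997 * 100
Mutation score = 39.82%

39.82%


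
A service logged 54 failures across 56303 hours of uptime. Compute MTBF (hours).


Formula: MTBF = Total operating time / Number of failures
MTBF = 56303 / 54
MTBF = 1042.65 hours

1042.65 hours


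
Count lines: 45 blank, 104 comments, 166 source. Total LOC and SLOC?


Total LOC = blank + comment + code
Total LOC = 45 + 104 + 166 = 315
SLOC (source only) = code = 166

Total LOC: 315, SLOC: 166


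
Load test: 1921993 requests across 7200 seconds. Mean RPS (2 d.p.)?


Formula: throughput = requests / seconds
throughput = 1921993 / 7200
throughput = 266.94 requests/second

266.94 requests/second


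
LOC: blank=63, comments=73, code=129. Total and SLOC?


Total LOC = blank + comment + code
Total LOC = 63 + 73 + 129 = 265
SLOC (source only) = code = 129

Total LOC: 265, SLOC: 129


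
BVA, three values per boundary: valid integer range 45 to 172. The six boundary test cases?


Range: [45, 172]
Boundaries: just below min, min, min+1, max-1, max, just above max
Values: [44, 45, 46, 171, 172, 173]

[44, 45, 46, 171, 172, 173]


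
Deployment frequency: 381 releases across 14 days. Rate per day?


Formula: deployments per day = releases / days
= 381 / 14
= 27.214 deploys/day
(equivalently, 190.5 deploys/week)

27.214 deploys/day


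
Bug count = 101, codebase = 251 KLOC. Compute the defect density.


Defect density = defects / KLOC
Defect density = 101 / 251
Defect density = 0.402 defects/KLOC

0.402 defects/KLOC


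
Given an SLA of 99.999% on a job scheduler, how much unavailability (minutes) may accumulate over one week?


Formula: allowed downtime = period * (100 - SLA) / 100
Period (week) = 10080 minutes
Unavailability fraction = (100 - 99.999) / 100
Allowed downtime = 10080 * (100 - 99.999) / 100
Allowed downtime = 0.1008 minutes

0.1008 minutes


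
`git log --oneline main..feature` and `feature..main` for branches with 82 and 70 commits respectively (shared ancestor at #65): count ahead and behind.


Common ancestor: commit #65
feature commits after divergence: 82 - 65 = 17
main commits after divergence: 70 - 65 = 5
feature is 17 commits ahead of main
main is 5 commits ahead of feature

feature ahead: 17, main ahead: 5


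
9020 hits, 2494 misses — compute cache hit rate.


Formula: hit rate = hits / (hits + misses) * 100
hit rate = 9020 / (9020 + 2494) * 100
hit rate = 9020 / 11514 * 100
hit rate = 78.34%

78.34%


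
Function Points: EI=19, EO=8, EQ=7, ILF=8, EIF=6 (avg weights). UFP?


UFP = EI*4 + EO*5 + EQ*4 + ILF*10 + EIF*7
UFP = 19*4 + 8*5 + 7*4 + 8*10 + 6*7
UFP = 76 + 40 + 28 + 80 + 42
UFP = 266

266


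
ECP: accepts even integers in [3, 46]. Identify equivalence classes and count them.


Constraint: even integers in [3, 46]
Class 1: x < 3 — out-of-range invalid
Class 2: x in [3,46] but odd — wrong type invalid
Class 3: x in [3,46] and even — valid
Class 4: x > 46 — out-of-range invalid
Total equivalence classes: 4

4 equivalence classes


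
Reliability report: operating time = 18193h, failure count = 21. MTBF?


Formula: MTBF = Total operating time / Number of failures
MTBF = 18193 / 21
MTBF = 866.33 hours

866.33 hours


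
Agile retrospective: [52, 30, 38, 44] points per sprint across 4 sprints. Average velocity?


Formula: Avg velocity = Total points / Number of sprints
Points: [52, 30, 38, 44]
Sum = 52 + 30 + 38 + 44 = 164
Avg velocity = 164 / 4 = 41.0 points/sprint

41.0 points/sprint


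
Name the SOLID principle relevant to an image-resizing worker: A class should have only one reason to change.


This describes the Single Responsibility Principle (SRP)

Single Responsibility Principle (SRP)


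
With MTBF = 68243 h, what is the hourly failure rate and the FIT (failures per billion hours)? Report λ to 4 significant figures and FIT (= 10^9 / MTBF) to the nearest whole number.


Formula: λ = 1 / MTBF; FIT = λ × 1e9 = 1e9 / MTBF
λ = 1 / 68243 ≈ 1.465e-05 failures/hour
FIT = 1e9 / 68243 ≈ 14654 failures per 1e9 hours (nearest whole number)

λ = 1.465e-05 /h, FIT = 14654


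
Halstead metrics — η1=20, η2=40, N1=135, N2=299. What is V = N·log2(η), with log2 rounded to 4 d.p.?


Formula: V = N * log2(η), where N = N1 + N2 and η = η1 + η2
η = 20 + 40 = 60
N = 135 + 299 = 434
log2(60) ≈ 5.9069
V = 434 * 5.9069 = 2563.59

2563.59


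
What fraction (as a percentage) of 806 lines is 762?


Coverage = covered / total * 100
Coverage = 762 / 806 * 100
Coverage = 94.54%

94.54%


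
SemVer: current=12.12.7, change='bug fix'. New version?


Current: 12.12.7
Change category: 'bug fix' → patch bump
SemVer rule: patch bump → increment PATCH (MAJOR and MINOR unchanged)
New: 12.12.8

12.12.8


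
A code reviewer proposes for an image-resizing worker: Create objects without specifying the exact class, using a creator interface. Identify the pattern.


This matches the Factory Method pattern

Factory Method


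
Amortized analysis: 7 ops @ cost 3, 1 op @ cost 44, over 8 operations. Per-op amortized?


Formula: Amortized cost = Total cost / Operations
Total cost = (7 * 3) + (1 * 44)
Total cost = 21 + 44 = 65
Amortized = 65 / 8 = 8.125

8.125


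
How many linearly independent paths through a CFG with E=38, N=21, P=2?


Formula: V(G) = E - N + 2P
V(G) = 38 - 21 + 2*2
V(G) = 17 + 4
V(G) = 21

21


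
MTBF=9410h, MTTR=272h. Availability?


Availability = MTBF / (MTBF + MTTR)
Availability = 9410 / (9410 + 272)
Availability = 9410 / 9682
Availability = 97.1907%

97.1907%


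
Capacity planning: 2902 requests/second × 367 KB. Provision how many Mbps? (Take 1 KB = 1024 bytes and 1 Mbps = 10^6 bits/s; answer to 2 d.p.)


Formula: Mbps = payload_bytes * RPS * 8 / 1e6
Payload per request = 367 KB = 367 * 1024 = 375808 bytes
Total bytes/sec = 375808 * 2902 = 1090594816
Total bits/sec = 1090594816 * 8 = 8724758528
Mbps = 8724758528 / 1e6 = 8724.76

8724.76 Mbps


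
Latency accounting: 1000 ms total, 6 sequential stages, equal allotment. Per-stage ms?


Formula: per_stage = total_budget / stages
per_stage = 1000 / 6
per_stage = 166.67 ms

166.67 ms


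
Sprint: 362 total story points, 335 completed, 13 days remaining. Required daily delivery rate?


Formula: Required rate = Remaining points / Days left
Remaining = 362 - 335 = 27 points
Required rate = 27 / 13 = 2.08 points/day

2.08 points/day


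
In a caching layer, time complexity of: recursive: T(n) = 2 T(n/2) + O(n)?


Reasoning: master theorem case 2 (merge-sort recurrence)
Complexity: O(n log n)

O(n log n)
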